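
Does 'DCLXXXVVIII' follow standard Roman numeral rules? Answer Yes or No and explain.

'DCLXXXVVIII': V should not appear more than once

No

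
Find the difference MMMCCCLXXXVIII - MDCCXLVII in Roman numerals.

MMMCCCLXXXVIII = 3388
MDCCXLVII = 1747
3388 - 1747 = 1641

MDCXLI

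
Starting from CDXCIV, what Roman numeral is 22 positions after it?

CDXCIV = 494
494 + 22 = 516

DXVI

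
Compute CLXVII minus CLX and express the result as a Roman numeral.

CLXVII = 167
CLX = 160
167 - 160 = 7

VII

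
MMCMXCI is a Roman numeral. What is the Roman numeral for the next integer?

MMCMXCI = 2991, so the next integer is 2991 + 1 = 2992

MMCMXCII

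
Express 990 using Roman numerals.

Convert 990 to Roman numerals:
  990 contains 1×900 (CM)
  90 contains 1×90 (XC)

CMXC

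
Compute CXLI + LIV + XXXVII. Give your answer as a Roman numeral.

CXLI = 141, LIV = 54, XXXVII = 37
141 + 54 = 195
195 + 37 = 232

CCXXXII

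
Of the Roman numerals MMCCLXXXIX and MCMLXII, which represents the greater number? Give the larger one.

MMCCLXXXIX = 2289
MCMLXII = 1962
2289 is larger

MMCCLXXXIX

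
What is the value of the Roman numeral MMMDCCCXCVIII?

MMMDCCCXCVIII: M=1000, M=1000, M=1000, D=500, C=100, C=100, C=100, XC=90, V=5, I=1, I=1, I=1
1000 + 1000 + 1000 + 500 + 100 + 100 + 100 + 90 + 5 + 1 + 1 + 1 = 3898

3898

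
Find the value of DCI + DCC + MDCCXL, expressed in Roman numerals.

DCI = 601, DCC = 700, MDCCXL = 1740
601 + 700 = 1301
1301 + 1740 = 3041

MMMXLI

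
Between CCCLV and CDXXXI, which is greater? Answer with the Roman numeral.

CCCLV = 355
CDXXXI = 431
431 is larger

CDXXXI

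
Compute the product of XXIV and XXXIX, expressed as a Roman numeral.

XXIV = 24
XXXIX = 39
24 × 39 = 936

CMXXXVI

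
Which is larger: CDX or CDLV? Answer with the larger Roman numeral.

CDX = 410
CDLV = 455
455 is larger

CDLV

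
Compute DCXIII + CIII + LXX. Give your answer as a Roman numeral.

DCXIII = 613, CIII = 103, LXX = 70
613 + 103 = 716
716 + 70 = 786

DCCLXXXVI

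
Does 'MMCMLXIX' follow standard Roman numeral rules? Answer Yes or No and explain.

'MMCMLXIX': Check the rules: uses only the symbols I, V, X, L, C, D, M; no symbol is repeated more than three times in a row; V, L and D each appear at most once; the only places a smaller symbol precedes a larger one are the allowed subtractive pairs CM, IX, the symbol right after such a pair (if any) is smaller than the pair's first symbol, and otherwise the values never increase from left to right. Value: M (1000) + M (1000) + CM (900) + L (50) + X (10) + IX (9) = 2969. So it is a valid standard Roman numeral.

Yes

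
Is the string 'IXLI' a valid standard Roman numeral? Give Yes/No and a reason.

'IXLI': I (position 1) comes before the larger symbol L (position 3) without being directly in front of it as a subtractive pair; apart from IV, IX, XL, XC, CD and CM, symbols must go from largest to smallest

No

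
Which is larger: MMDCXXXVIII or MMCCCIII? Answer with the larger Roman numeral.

MMDCXXXVIII = 2638
MMCCCIII = 2303
2638 is larger

MMDCXXXVIII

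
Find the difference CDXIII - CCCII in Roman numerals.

CDXIII = 413
CCCII = 302
413 - 302 = 111

CXI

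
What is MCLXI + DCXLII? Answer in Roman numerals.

MCLXI = 1161
DCXLII = 642
1161 + 642 = 1803

MDCCCIII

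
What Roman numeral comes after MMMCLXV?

MMMCLXV = 3165, so the next integer is 3165 + 1 = 3166

MMMCLXVI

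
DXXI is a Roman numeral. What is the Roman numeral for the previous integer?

DXXI = 521; previous is 520

DXX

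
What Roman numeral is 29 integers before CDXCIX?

CDXCIX = 499
499 - 29 = 470

CDLXX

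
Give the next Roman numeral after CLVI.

CLVI = 156; next is 157

CLVII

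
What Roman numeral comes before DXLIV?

DXLIV = 544; previous is 543

DXLIII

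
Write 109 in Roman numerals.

Convert 109 to Roman numerals:
  109 contains 1×100 (C)
  9 contains 1×9 (IX)

CIX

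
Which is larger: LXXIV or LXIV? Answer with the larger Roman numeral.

LXXIV = 74
LXIV = 64
74 is larger

LXXIV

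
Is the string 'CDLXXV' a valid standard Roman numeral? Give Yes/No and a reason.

'CDLXXV': Check the rules: uses only the symbols I, V, X, L, C, D, M; no symbol is repeated more than three times in a row; V, L and D each appear at most once; the only place a smaller symbol precedes a larger one is the allowed subtractive pair CD, the symbol right after such a pair (if any) is smaller than the pair's first symbol, and otherwise the values never increase from left to right. Value: CD (400) + L (50) + X (10) + X (10) + V (5) = 475. So it is a valid standard Roman numeral.

Yes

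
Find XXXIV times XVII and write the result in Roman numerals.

XXXIV = 34
XVII = 17
34 × 17 = 578

DLXXVIII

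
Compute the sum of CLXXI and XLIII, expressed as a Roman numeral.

CLXXI = 171
XLIII = 43
171 + 43 = 214

CCXIV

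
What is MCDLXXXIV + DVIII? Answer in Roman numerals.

MCDLXXXIV = 1484
DVIII = 508
1484 + 508 = 1992

MCMXCII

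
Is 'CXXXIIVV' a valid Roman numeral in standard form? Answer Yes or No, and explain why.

'CXXXIIVV': V should not appear more than once

No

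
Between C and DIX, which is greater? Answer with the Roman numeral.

C = 100
DIX = 509
509 is larger

DIX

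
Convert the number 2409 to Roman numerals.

Convert 2409 to Roman numerals:
  2409 contains 2×1000 (MM)
  409 contains 1×400 (CD)
  9 contains 1×9 (IX)

MMCDIX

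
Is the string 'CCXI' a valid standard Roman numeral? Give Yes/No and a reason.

'CCXI': Check the rules: uses only the symbols I, V, X, L, C, D, M; no symbol is repeated more than three times in a row; V, L and D each appear at most once; no smaller symbol precedes a larger one (values never increase from left to right). Value: C (100) + C (100) + X (10) + I (1) = 211. So it is a valid standard Roman numeral.

Yes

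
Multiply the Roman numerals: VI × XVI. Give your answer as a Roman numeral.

VI = 6
XVI = 16
6 × 16 = 96

XCVI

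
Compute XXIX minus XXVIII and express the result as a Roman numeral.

XXIX = 29
XXVIII = 28
29 - 28 = 1

I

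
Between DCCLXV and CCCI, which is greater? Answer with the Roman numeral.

DCCLXV = 765
CCCI = 301
765 is larger

DCCLXV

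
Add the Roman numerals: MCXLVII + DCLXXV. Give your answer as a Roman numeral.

MCXLVII = 1147
DCLXXV = 675
1147 + 675 = 1822

MDCCCXXII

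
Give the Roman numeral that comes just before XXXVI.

XXXVI = 36; previous is 35

XXXV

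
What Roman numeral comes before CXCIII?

CXCIII = 193, so the previous integer is 193 - 1 = 192

CXCII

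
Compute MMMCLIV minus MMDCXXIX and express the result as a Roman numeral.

MMMCLIV = 3154
MMDCXXIX = 2629
3154 - 2629 = 525

DXXV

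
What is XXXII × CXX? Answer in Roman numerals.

XXXII = 32
CXX = 120
32 × 120 = 3840

MMMDCCCXL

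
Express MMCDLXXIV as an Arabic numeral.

MMCDLXXIV: M=1000, M=1000, CD=400, L=50, X=10, X=10, IV=4
1000 + 1000 + 400 + 50 + 10 + 10 + 4 = 2474

2474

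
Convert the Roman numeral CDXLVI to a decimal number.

CDXLVI: CD=400, XL=40, V=5, I=1
400 + 40 + 5 + 1 = 446

446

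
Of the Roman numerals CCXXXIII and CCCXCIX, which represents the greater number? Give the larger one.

CCXXXIII = 233
CCCXCIX = 399
399 is larger

CCCXCIX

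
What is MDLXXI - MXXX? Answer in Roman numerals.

MDLXXI = 1571
MXXX = 1030
1571 - 1030 = 541

DXLI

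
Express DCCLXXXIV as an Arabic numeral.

DCCLXXXIV: D=500, C=100, C=100, L=50, X=10, X=10, X=10, IV=4
500 + 100 + 100 + 50 + 10 + 10 + 10 + 4 = 784

784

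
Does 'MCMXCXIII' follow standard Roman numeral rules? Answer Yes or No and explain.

'MCMXCXIII': X cannot come right after the subtractive pair XC: once X is subtracted in XC, the next symbol must be smaller than X

No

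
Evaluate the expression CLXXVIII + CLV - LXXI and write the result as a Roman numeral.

CLXXVIII = 178, CLV = 155, LXXI = 71
178 + 155 = 333
333 - 71 = 262

CCLXII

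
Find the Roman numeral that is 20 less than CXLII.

CXLII = 142
142 - 20 = 122

CXXII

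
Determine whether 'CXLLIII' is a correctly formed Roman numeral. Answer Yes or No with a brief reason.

'CXLLIII': L should not appear more than once

No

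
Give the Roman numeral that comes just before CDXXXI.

CDXXXI = 431; previous is 430

CDXXX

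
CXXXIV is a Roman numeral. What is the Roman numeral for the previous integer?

CXXXIV = 134; previous is 133

CXXXIII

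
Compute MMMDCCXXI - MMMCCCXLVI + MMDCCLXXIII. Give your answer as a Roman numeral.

MMMDCCXXI = 3721, MMMCCCXLVI = 3346, MMDCCLXXIII = 2773
3721 - 3346 = 375
375 + 2773 = 3148

MMMCXLVIII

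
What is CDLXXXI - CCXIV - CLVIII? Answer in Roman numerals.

CDLXXXI = 481, CCXIV = 214, CLVIII = 158
481 - 214 = 267
267 - 158 = 109

CIX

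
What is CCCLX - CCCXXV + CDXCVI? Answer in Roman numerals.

CCCLX = 360, CCCXXV = 325, CDXCVI = 496
360 - 325 = 35
35 + 496 = 531

DXXXI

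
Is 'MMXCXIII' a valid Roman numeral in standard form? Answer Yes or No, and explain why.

'MMXCXIII': X cannot come right after the subtractive pair XC: once X is subtracted in XC, the next symbol must be smaller than X

No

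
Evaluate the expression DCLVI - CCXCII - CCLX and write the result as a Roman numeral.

DCLVI = 656, CCXCII = 292, CCLX = 260
656 - 292 = 364
364 - 260 = 104

CIV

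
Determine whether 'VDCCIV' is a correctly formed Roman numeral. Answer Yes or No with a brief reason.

'VDCCIV': V should not appear more than once

No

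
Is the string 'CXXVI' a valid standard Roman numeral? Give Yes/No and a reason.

'CXXVI': Check the rules: uses only the symbols I, V, X, L, C, D, M; no symbol is repeated more than three times in a row; V, L and D each appear at most once; no smaller symbol precedes a larger one (values never increase from left to right). Value: C (100) + X (10) + X (10) + V (5) + I (1) = 126. So it is a valid standard Roman numeral.

Yes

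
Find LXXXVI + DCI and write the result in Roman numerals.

LXXXVI = 86
DCI = 601
86 + 601 = 687

DCLXXXVII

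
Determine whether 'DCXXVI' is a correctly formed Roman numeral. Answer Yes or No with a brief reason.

'DCXXVI': Check the rules: uses only the symbols I, V, X, L, C, D, M; no symbol is repeated more than three times in a row; V, L and D each appear at most once; no smaller symbol precedes a larger one (values never increase from left to right). Value: D (500) + C (100) + X (10) + X (10) + V (5) + I (1) = 626. So it is a valid standard Roman numeral.

Yes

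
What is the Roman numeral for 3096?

Convert 3096 to Roman numerals:
  3096 contains 3×1000 (MMM)
  96 contains 1×90 (XC)
  6 contains 1×5 (V)
  1 contains 1×1 (I)

MMMXCVI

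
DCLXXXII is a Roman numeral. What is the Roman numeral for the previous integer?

DCLXXXII = 682, so the previous integer is 682 - 1 = 681

DCLXXXI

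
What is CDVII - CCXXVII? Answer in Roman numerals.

CDVII = 407
CCXXVII = 227
407 - 227 = 180

CLXXX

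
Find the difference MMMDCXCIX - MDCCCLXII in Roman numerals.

MMMDCXCIX = 3699
MDCCCLXII = 1862
3699 - 1862 = 1837

MDCCCXXXVII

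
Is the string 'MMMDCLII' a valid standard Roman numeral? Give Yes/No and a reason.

'MMMDCLII': Check the rules: uses only the symbols I, V, X, L, C, D, M; no symbol is repeated more than three times in a row; V, L and D each appear at most once; no smaller symbol precedes a larger one (values never increase from left to right). Value: M (1000) + M (1000) + M (1000) + D (500) + C (100) + L (50) + I (1) + I (1) = 3652. So it is a valid standard Roman numeral.

Yes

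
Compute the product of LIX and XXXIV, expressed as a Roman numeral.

LIX = 59
XXXIV = 34
59 × 34 = 2006

MMVI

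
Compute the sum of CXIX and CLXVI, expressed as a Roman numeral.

CXIX = 119
CLXVI = 166
119 + 166 = 285

CCLXXXV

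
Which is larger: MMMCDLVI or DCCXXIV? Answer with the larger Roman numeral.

MMMCDLVI = 3456
DCCXXIV = 724
3456 is larger

MMMCDLVI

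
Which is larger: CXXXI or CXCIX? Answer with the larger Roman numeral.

CXXXI = 131
CXCIX = 199
199 is larger

CXCIX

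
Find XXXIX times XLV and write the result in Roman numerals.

XXXIX = 39
XLV = 45
39 × 45 = 1755

MDCCLV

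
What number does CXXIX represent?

CXXIX: C=100, X=10, X=10, IX=9
100 + 10 + 10 + 9 = 129

129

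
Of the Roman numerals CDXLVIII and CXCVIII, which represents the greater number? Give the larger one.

CDXLVIII = 448
CXCVIII = 198
448 is larger

CDXLVIII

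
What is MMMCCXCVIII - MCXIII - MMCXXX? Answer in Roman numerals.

MMMCCXCVIII = 3298, MCXIII = 1113, MMCXXX = 2130
3298 - 1113 = 2185
2185 - 2130 = 55

LV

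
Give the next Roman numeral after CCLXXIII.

CCLXXIII = 273; next is 274

CCLXXIV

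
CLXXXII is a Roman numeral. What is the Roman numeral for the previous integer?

CLXXXII = 182; previous is 181

CLXXXI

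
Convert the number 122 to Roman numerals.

Convert 122 to Roman numerals:
  122 contains 1×100 (C)
  22 contains 2×10 (XX)
  2 contains 2×1 (II)

CXXII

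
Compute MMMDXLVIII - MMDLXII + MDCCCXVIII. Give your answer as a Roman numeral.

MMMDXLVIII = 3548, MMDLXII = 2562, MDCCCXVIII = 1818
3548 - 2562 = 986
986 + 1818 = 2804

MMDCCCIV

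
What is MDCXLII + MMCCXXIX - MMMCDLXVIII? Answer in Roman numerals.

MDCXLII = 1642, MMCCXXIX = 2229, MMMCDLXVIII = 3468
1642 + 2229 = 3871
3871 - 3468 = 403

CDIII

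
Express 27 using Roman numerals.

Convert 27 to Roman numerals:
  27 contains 2×10 (XX)
  7 contains 1×5 (V)
  2 contains 2×1 (II)

XXVII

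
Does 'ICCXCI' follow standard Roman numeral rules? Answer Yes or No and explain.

'ICCXCI': Invalid subtractive combination: IC

No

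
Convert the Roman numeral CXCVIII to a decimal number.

CXCVIII: C=100, XC=90, V=5, I=1, I=1, I=1
100 + 90 + 5 + 1 + 1 + 1 = 198

198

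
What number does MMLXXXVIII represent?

MMLXXXVIII: M=1000, M=1000, L=50, X=10, X=10, X=10, V=5, I=1, I=1, I=1
1000 + 1000 + 50 + 10 + 10 + 10 + 5 + 1 + 1 + 1 = 2088

2088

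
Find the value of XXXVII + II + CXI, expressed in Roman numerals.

XXXVII = 37, II = 2, CXI = 111
37 + 2 = 39
39 + 111 = 150

CL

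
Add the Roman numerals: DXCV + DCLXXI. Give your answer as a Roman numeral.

DXCV = 595
DCLXXI = 671
595 + 671 = 1266

MCCLXVI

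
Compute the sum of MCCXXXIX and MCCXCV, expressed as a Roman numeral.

MCCXXXIX = 1239
MCCXCV = 1295
1239 + 1295 = 2534

MMDXXXIV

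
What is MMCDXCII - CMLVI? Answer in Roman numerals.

MMCDXCII = 2492
CMLVI = 956
2492 - 956 = 1536

MDXXXVI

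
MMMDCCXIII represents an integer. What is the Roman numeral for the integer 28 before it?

MMMDCCXIII = 3713
3713 - 28 = 3685

MMMDCLXXXV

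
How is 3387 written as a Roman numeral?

Convert 3387 to Roman numerals:
  3387 contains 3×1000 (MMM)
  387 contains 3×100 (CCC)
  87 contains 1×50 (L)
  37 contains 3×10 (XXX)
  7 contains 1×5 (V)
  2 contains 2×1 (II)

MMMCCCLXXXVII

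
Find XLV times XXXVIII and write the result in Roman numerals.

XLV = 45
XXXVIII = 38
45 × 38 = 1710

MDCCX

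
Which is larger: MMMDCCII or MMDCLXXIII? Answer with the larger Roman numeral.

MMMDCCII = 3702
MMDCLXXIII = 2673
3702 is larger

MMMDCCII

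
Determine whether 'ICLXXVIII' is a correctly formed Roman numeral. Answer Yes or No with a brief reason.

'ICLXXVIII': Invalid subtractive combination: IC

No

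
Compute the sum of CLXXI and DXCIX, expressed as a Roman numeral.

CLXXI = 171
DXCIX = 599
171 + 599 = 770

DCCLXX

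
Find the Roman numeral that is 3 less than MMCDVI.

MMCDVI = 2406
2406 - 3 = 2403

MMCDIII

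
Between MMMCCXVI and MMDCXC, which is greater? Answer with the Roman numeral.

MMMCCXVI = 3216
MMDCXC = 2690
3216 is larger

MMMCCXVI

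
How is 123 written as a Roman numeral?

Convert 123 to Roman numerals:
  123 contains 1×100 (C)
  23 contains 2×10 (XX)
  3 contains 3×1 (III)

CXXIII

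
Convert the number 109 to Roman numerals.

Convert 109 to Roman numerals:
  109 contains 1×100 (C)
  9 contains 1×9 (IX)

CIX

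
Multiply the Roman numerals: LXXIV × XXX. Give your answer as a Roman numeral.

LXXIV = 74
XXX = 30
74 × 30 = 2220

MMCCXX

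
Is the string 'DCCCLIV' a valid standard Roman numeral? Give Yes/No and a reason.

'DCCCLIV': Check the rules: uses only the symbols I, V, X, L, C, D, M; no symbol is repeated more than three times in a row; V, L and D each appear at most once; the only place a smaller symbol precedes a larger one is the allowed subtractive pair IV, the symbol right after such a pair (if any) is smaller than the pair's first symbol, and otherwise the values never increase from left to right. Value: D (500) + C (100) + C (100) + C (100) + L (50) + IV (4) = 854. So it is a valid standard Roman numeral.

Yes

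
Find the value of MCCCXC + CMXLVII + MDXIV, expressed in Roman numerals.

MCCCXC = 1390, CMXLVII = 947, MDXIV = 1514
1390 + 947 = 2337
2337 + 1514 = 3851

MMMDCCCLI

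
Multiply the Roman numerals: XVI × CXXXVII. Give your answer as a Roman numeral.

XVI = 16
CXXXVII = 137
16 × 137 = 2192

MMCXCII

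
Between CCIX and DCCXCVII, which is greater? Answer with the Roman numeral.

CCIX = 209
DCCXCVII = 797
797 is larger

DCCXCVII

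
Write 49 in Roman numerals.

Convert 49 to Roman numerals:
  49 contains 1×40 (XL)
  9 contains 1×9 (IX)

XLIX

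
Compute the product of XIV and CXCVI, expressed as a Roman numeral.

XIV = 14
CXCVI = 196
14 × 196 = 2744

MMDCCXLIV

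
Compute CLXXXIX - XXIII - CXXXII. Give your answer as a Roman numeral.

CLXXXIX = 189, XXIII = 23, CXXXII = 132
189 - 23 = 166
166 - 132 = 34

XXXIV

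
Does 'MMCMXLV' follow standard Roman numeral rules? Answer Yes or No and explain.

'MMCMXLV': Check the rules: uses only the symbols I, V, X, L, C, D, M; no symbol is repeated more than three times in a row; V, L and D each appear at most once; the only places a smaller symbol precedes a larger one are the allowed subtractive pairs CM, XL, the symbol right after such a pair (if any) is smaller than the pair's first symbol, and otherwise the values never increase from left to right. Value: M (1000) + M (1000) + CM (900) + XL (40) + V (5) = 2945. So it is a valid standard Roman numeral.

Yes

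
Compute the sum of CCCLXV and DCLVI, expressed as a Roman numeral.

CCCLXV = 365
DCLVI = 656
365 + 656 = 1021

MXXI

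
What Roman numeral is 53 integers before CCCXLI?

CCCXLI = 341
341 - 53 = 288

CCLXXXVIII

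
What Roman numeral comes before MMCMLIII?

MMCMLIII = 2953, so the previous integer is 2953 - 1 = 2952

MMCMLII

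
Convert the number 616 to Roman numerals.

Convert 616 to Roman numerals:
  616 contains 1×500 (D)
  116 contains 1×100 (C)
  16 contains 1×10 (X)
  6 contains 1×5 (V)
  1 contains 1×1 (I)

DCXVI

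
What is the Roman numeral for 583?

Convert 583 to Roman numerals:
  583 contains 1×500 (D)
  83 contains 1×50 (L)
  33 contains 3×10 (XXX)
  3 contains 3×1 (III)

DLXXXIII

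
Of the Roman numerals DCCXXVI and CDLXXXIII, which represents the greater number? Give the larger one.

DCCXXVI = 726
CDLXXXIII = 483
726 is larger

DCCXXVI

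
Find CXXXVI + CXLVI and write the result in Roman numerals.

CXXXVI = 136
CXLVI = 146
136 + 146 = 282

CCLXXXII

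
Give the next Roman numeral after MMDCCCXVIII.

MMDCCCXVIII = 2818; next is 2819

MMDCCCXIX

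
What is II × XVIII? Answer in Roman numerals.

II = 2
XVIII = 18
2 × 18 = 36

XXXVI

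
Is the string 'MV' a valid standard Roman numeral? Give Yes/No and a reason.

'MV': Check the rules: uses only the symbols I, V, X, L, C, D, M; no symbol is repeated more than three times in a row; V, L and D each appear at most once; no smaller symbol precedes a larger one (values never increase from left to right). Value: M (1000) + V (5) = 1005. So it is a valid standard Roman numeral.

Yes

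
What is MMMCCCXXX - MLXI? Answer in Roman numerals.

MMMCCCXXX = 3330
MLXI = 1061
3330 - 1061 = 2269

MMCCLXIX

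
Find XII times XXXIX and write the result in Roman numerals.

XII = 12
XXXIX = 39
12 × 39 = 468

CDLXVIII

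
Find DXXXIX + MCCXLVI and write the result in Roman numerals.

DXXXIX = 539
MCCXLVI = 1246
539 + 1246 = 1785

MDCCLXXXV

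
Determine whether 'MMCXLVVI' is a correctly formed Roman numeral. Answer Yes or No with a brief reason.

'MMCXLVVI': V should not appear more than once

No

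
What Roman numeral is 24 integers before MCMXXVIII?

MCMXXVIII = 1928
1928 - 24 = 1904

MCMIV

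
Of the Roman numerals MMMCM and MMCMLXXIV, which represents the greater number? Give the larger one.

MMMCM = 3900
MMCMLXXIV = 2974
3900 is larger

MMMCM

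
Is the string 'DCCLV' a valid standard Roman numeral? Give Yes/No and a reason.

'DCCLV': Check the rules: uses only the symbols I, V, X, L, C, D, M; no symbol is repeated more than three times in a row; V, L and D each appear at most once; no smaller symbol precedes a larger one (values never increase from left to right). Value: D (500) + C (100) + C (100) + L (50) + V (5) = 755. So it is a valid standard Roman numeral.

Yes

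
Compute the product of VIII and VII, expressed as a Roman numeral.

VIII = 8
VII = 7
8 × 7 = 56

LVI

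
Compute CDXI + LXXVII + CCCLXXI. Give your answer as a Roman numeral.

CDXI = 411, LXXVII = 77, CCCLXXI = 371
411 + 77 = 488
488 + 371 = 859

DCCCLIX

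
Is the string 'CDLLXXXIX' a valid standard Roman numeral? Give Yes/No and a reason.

'CDLLXXXIX': L should not appear more than once

No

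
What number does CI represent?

CI: C=100, I=1
100 + 1 = 101

101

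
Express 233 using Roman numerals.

Convert 233 to Roman numerals:
  233 contains 2×100 (CC)
  33 contains 3×10 (XXX)
  3 contains 3×1 (III)

CCXXXIII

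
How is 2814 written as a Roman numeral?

Convert 2814 to Roman numerals:
  2814 contains 2×1000 (MM)
  814 contains 1×500 (D)
  314 contains 3×100 (CCC)
  14 contains 1×10 (X)
  4 contains 1×4 (IV)

MMDCCCXIV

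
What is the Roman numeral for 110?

Convert 110 to Roman numerals:
  110 contains 1×100 (C)
  10 contains 1×10 (X)

CX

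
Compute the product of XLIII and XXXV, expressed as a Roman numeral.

XLIII = 43
XXXV = 35
43 × 35 = 1505

MDV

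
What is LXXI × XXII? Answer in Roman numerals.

LXXI = 71
XXII = 22
71 × 22 = 1562

MDLXII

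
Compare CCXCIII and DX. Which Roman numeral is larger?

CCXCIII = 293
DX = 510
510 is larger

DX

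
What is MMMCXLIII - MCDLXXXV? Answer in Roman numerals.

MMMCXLIII = 3143
MCDLXXXV = 1485
3143 - 1485 = 1658

MDCLVIII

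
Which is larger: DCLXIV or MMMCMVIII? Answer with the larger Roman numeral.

DCLXIV = 664
MMMCMVIII = 3908
3908 is larger

MMMCMVIII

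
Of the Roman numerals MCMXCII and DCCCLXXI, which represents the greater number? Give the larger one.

MCMXCII = 1992
DCCCLXXI = 871
1992 is larger

MCMXCII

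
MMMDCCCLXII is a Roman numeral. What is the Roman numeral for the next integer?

MMMDCCCLXII = 3862, so the next integer is 3862 + 1 = 3863

MMMDCCCLXIII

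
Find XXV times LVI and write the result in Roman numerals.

XXV = 25
LVI = 56
25 × 56 = 1400

MCD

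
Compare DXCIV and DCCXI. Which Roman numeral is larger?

DXCIV = 594
DCCXI = 711
711 is larger

DCCXI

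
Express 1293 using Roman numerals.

Convert 1293 to Roman numerals:
  1293 contains 1×1000 (M)
  293 contains 2×100 (CC)
  93 contains 1×90 (XC)
  3 contains 3×1 (III)

MCCXCIII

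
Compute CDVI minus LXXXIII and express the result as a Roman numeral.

CDVI = 406
LXXXIII = 83
406 - 83 = 323

CCCXXIII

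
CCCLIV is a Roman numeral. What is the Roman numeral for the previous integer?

CCCLIV = 354; previous is 353

CCCLIII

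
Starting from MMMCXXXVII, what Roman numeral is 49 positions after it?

MMMCXXXVII = 3137
3137 + 49 = 3186

MMMCLXXXVI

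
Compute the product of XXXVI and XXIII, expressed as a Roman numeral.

XXXVI = 36
XXIII = 23
36 × 23 = 828

DCCCXXVIII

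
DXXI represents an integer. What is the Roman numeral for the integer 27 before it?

DXXI = 521
521 - 27 = 494

CDXCIV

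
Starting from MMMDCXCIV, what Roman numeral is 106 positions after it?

MMMDCXCIV = 3694
3694 + 106 = 3800

MMMDCCC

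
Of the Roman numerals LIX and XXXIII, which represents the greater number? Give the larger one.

LIX = 59
XXXIII = 33
59 is larger

LIX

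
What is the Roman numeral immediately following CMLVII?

CMLVII = 957; next is 958

CMLVIII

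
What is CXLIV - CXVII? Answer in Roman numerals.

CXLIV = 144
CXVII = 117
144 - 117 = 27

XXVII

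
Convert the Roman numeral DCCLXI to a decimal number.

DCCLXI: D=500, C=100, C=100, L=50, X=10, I=1
500 + 100 + 100 + 50 + 10 + 1 = 761

761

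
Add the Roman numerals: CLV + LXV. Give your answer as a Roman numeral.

CLV = 155
LXV = 65
155 + 65 = 220

CCXX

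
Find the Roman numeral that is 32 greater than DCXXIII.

DCXXIII = 623
623 + 32 = 655

DCLV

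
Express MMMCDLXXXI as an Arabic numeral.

MMMCDLXXXI: M=1000, M=1000, M=1000, CD=400, L=50, X=10, X=10, X=10, I=1
1000 + 1000 + 1000 + 400 + 50 + 10 + 10 + 10 + 1 = 3481

3481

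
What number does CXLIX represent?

CXLIX: C=100, XL=40, IX=9
100 + 40 + 9 = 149

149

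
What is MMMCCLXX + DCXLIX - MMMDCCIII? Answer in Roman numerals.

MMMCCLXX = 3270, DCXLIX = 649, MMMDCCIII = 3703
3270 + 649 = 3919
3919 - 3703 = 216

CCXVI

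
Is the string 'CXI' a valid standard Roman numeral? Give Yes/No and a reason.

'CXI': Check the rules: uses only the symbols I, V, X, L, C, D, M; no symbol is repeated more than three times in a row; V, L and D each appear at most once; no smaller symbol precedes a larger one (values never increase from left to right). Value: C (100) + X (10) + I (1) = 111. So it is a valid standard Roman numeral.

Yes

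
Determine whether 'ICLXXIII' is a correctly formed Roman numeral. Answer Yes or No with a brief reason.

'ICLXXIII': Invalid subtractive combination: IC

No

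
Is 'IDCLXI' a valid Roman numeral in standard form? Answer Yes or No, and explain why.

'IDCLXI': Invalid subtractive combination: ID

No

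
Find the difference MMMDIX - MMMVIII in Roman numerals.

MMMDIX = 3509
MMMVIII = 3008
3509 - 3008 = 501

DI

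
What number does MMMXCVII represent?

MMMXCVII: M=1000, M=1000, M=1000, XC=90, V=5, I=1, I=1
1000 + 1000 + 1000 + 90 + 5 + 1 + 1 = 3097

3097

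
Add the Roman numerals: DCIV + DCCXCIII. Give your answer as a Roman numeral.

DCIV = 604
DCCXCIII = 793
604 + 793 = 1397

MCCCXCVII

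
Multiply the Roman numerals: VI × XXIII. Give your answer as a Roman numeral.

VI = 6
XXIII = 23
6 × 23 = 138

CXXXVIII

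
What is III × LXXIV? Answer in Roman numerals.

III = 3
LXXIV = 74
3 × 74 = 222

CCXXII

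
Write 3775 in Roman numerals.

Convert 3775 to Roman numerals:
  3775 contains 3×1000 (MMM)
  775 contains 1×500 (D)
  275 contains 2×100 (CC)
  75 contains 1×50 (L)
  25 contains 2×10 (XX)
  5 contains 1×5 (V)

MMMDCCLXXV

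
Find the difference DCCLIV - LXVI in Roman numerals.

DCCLIV = 754
LXVI = 66
754 - 66 = 688

DCLXXXVIII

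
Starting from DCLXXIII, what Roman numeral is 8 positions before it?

DCLXXIII = 673
673 - 8 = 665

DCLXV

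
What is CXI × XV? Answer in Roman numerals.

CXI = 111
XV = 15
111 × 15 = 1665

MDCLXV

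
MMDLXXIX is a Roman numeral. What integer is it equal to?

MMDLXXIX: M=1000, M=1000, D=500, L=50, X=10, X=10, IX=9
1000 + 1000 + 500 + 50 + 10 + 10 + 9 = 2579

2579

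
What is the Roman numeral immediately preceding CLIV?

CLIV = 154, so the previous integer is 154 - 1 = 153

CLIII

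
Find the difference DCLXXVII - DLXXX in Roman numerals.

DCLXXVII = 677
DLXXX = 580
677 - 580 = 97

XCVII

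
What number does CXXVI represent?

CXXVI: C=100, X=10, X=10, V=5, I=1
100 + 10 + 10 + 5 + 1 = 126

126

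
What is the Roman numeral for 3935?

Convert 3935 to Roman numerals:
  3935 contains 3×1000 (MMM)
  935 contains 1×900 (CM)
  35 contains 3×10 (XXX)
  5 contains 1×5 (V)

MMMCMXXXV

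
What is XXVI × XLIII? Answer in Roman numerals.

XXVI = 26
XLIII = 43
26 × 43 = 1118

MCXVIII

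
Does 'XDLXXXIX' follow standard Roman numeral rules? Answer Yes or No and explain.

'XDLXXXIX': Invalid subtractive combination: XD

No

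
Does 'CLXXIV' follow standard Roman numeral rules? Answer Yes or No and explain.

'CLXXIV': Check the rules: uses only the symbols I, V, X, L, C, D, M; no symbol is repeated more than three times in a row; V, L and D each appear at most once; the only place a smaller symbol precedes a larger one is the allowed subtractive pair IV, the symbol right after such a pair (if any) is smaller than the pair's first symbol, and otherwise the values never increase from left to right. Value: C (100) + L (50) + X (10) + X (10) + IV (4) = 174. So it is a valid standard Roman numeral.

Yes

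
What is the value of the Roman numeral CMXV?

CMXV: CM=900, X=10, V=5
900 + 10 + 5 = 915

915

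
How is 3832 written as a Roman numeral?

Convert 3832 to Roman numerals:
  3832 contains 3×1000 (MMM)
  832 contains 1×500 (D)
  332 contains 3×100 (CCC)
  32 contains 3×10 (XXX)
  2 contains 2×1 (II)

MMMDCCCXXXII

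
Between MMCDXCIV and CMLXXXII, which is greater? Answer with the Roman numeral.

MMCDXCIV = 2494
CMLXXXII = 982
2494 is larger

MMCDXCIV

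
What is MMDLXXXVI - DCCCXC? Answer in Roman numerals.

MMDLXXXVI = 2586
DCCCXC = 890
2586 - 890 = 1696

MDCXCVI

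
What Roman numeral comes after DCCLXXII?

DCCLXXII = 772; next is 773

DCCLXXIII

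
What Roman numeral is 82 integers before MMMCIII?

MMMCIII = 3103
3103 - 82 = 3021

MMMXXI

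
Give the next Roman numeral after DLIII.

DLIII = 553, so the next integer is 553 + 1 = 554

DLIV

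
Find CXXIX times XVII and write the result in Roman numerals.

CXXIX = 129
XVII = 17
129 × 17 = 2193

MMCXCIII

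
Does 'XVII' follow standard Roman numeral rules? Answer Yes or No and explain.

'XVII': Check the rules: uses only the symbols I, V, X, L, C, D, M; no symbol is repeated more than three times in a row; V, L and D each appear at most once; no smaller symbol precedes a larger one (values never increase from left to right). Value: X (10) + V (5) + I (1) + I (1) = 17. So it is a valid standard Roman numeral.

Yes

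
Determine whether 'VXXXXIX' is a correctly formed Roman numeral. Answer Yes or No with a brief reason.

'VXXXXIX': More than 3 consecutive X's

No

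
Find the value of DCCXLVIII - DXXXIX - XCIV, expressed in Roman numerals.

DCCXLVIII = 748, DXXXIX = 539, XCIV = 94
748 - 539 = 209
209 - 94 = 115

CXV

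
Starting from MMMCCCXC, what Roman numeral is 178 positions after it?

MMMCCCXC = 3390
3390 + 178 = 3568

MMMDLXVIII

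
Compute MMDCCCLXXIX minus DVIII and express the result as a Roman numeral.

MMDCCCLXXIX = 2879
DVIII = 508
2879 - 508 = 2371

MMCCCLXXI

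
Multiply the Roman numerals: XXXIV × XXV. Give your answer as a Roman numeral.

XXXIV = 34
XXV = 25
34 × 25 = 850

DCCCL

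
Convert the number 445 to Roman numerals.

Convert 445 to Roman numerals:
  445 contains 1×400 (CD)
  45 contains 1×40 (XL)
  5 contains 1×5 (V)

CDXLV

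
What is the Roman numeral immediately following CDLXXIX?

CDLXXIX = 479, so the next integer is 479 + 1 = 480

CDLXXX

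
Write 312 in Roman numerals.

Convert 312 to Roman numerals:
  312 contains 3×100 (CCC)
  12 contains 1×10 (X)
  2 contains 2×1 (II)

CCCXII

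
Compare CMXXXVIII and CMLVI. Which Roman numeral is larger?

CMXXXVIII = 938
CMLVI = 956
956 is larger

CMLVI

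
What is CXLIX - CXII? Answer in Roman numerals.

CXLIX = 149
CXII = 112
149 - 112 = 37

XXXVII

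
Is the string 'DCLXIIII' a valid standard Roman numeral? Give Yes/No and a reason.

'DCLXIIII': More than 3 consecutive I's

No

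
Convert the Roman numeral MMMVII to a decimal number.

MMMVII: M=1000, M=1000, M=1000, V=5, I=1, I=1
1000 + 1000 + 1000 + 5 + 1 + 1 = 3007

3007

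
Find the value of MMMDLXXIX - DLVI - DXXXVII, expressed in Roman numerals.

MMMDLXXIX = 3579, DLVI = 556, DXXXVII = 537
3579 - 556 = 3023
3023 - 537 = 2486

MMCDLXXXVI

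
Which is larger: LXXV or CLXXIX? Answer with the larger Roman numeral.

LXXV = 75
CLXXIX = 179
179 is larger

CLXXIX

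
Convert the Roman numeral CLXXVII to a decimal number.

CLXXVII: C=100, L=50, X=10, X=10, V=5, I=1, I=1
100 + 50 + 10 + 10 + 5 + 1 + 1 = 177

177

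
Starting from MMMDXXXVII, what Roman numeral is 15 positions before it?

MMMDXXXVII = 3537
3537 - 15 = 3522

MMMDXXII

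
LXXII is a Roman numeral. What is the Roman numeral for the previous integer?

LXXII = 72, so the previous integer is 72 - 1 = 71

LXXI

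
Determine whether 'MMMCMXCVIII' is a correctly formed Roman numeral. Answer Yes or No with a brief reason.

'MMMCMXCVIII': Check the rules: uses only the symbols I, V, X, L, C, D, M; no symbol is repeated more than three times in a row; V, L and D each appear at most once; the only places a smaller symbol precedes a larger one are the allowed subtractive pairs CM, XC, the symbol right after such a pair (if any) is smaller than the pair's first symbol, and otherwise the values never increase from left to right. Value: M (1000) + M (1000) + M (1000) + CM (900) + XC (90) + V (5) + I (1) + I (1) + I (1) = 3998. So it is a valid standard Roman numeral.

Yes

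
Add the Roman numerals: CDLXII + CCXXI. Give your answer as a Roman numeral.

CDLXII = 462
CCXXI = 221
462 + 221 = 683

DCLXXXIII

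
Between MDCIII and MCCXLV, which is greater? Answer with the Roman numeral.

MDCIII = 1603
MCCXLV = 1245
1603 is larger

MDCIII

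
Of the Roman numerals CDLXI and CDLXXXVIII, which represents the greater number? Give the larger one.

CDLXI = 461
CDLXXXVIII = 488
488 is larger

CDLXXXVIII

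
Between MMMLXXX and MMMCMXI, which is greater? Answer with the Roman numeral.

MMMLXXX = 3080
MMMCMXI = 3911
3911 is larger

MMMCMXI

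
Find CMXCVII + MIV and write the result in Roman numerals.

CMXCVII = 997
MIV = 1004
997 + 1004 = 2001

MMI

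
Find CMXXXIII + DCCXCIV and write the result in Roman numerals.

CMXXXIII = 933
DCCXCIV = 794
933 + 794 = 1727

MDCCXXVII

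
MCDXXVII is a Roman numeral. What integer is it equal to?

MCDXXVII: M=1000, CD=400, X=10, X=10, V=5, I=1, I=1
1000 + 400 + 10 + 10 + 5 + 1 + 1 = 1427

1427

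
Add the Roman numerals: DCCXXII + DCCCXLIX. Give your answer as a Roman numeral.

DCCXXII = 722
DCCCXLIX = 849
722 + 849 = 1571

MDLXXI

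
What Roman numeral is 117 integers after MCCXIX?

MCCXIX = 1219
1219 + 117 = 1336

MCCCXXXVI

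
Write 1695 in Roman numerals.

Convert 1695 to Roman numerals:
  1695 contains 1×1000 (M)
  695 contains 1×500 (D)
  195 contains 1×100 (C)
  95 contains 1×90 (XC)
  5 contains 1×5 (V)

MDCXCV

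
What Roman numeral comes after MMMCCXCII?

MMMCCXCII = 3292; next is 3293

MMMCCXCIII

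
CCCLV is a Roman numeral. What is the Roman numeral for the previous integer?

CCCLV = 355, so the previous integer is 355 - 1 = 354

CCCLIV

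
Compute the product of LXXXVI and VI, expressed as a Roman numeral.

LXXXVI = 86
VI = 6
86 × 6 = 516

DXVI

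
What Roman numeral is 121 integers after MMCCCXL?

MMCCCXL = 2340
2340 + 121 = 2461

MMCDLXI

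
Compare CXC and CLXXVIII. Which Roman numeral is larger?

CXC = 190
CLXXVIII = 178
190 is larger

CXC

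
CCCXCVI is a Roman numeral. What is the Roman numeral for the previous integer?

CCCXCVI = 396; previous is 395

CCCXCV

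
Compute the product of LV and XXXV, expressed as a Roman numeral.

LV = 55
XXXV = 35
55 × 35 = 1925

MCMXXV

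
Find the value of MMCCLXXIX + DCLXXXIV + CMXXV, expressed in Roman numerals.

MMCCLXXIX = 2279, DCLXXXIV = 684, CMXXV = 925
2279 + 684 = 2963
2963 + 925 = 3888

MMMDCCCLXXXVIII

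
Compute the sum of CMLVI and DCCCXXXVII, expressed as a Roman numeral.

CMLVI = 956
DCCCXXXVII = 837
956 + 837 = 1793

MDCCXCIII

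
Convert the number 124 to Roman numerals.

Convert 124 to Roman numerals:
  124 contains 1×100 (C)
  24 contains 2×10 (XX)
  4 contains 1×4 (IV)

CXXIV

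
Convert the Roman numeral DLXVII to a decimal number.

DLXVII: D=500, L=50, X=10, V=5, I=1, I=1
500 + 50 + 10 + 5 + 1 + 1 = 567

567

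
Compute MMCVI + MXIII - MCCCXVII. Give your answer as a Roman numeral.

MMCVI = 2106, MXIII = 1013, MCCCXVII = 1317
2106 + 1013 = 3119
3119 - 1317 = 1802

MDCCCII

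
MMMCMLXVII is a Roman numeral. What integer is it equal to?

MMMCMLXVII: M=1000, M=1000, M=1000, CM=900, L=50, X=10, V=5, I=1, I=1
1000 + 1000 + 1000 + 900 + 50 + 10 + 5 + 1 + 1 = 3967

3967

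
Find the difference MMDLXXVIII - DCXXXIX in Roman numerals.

MMDLXXVIII = 2578
DCXXXIX = 639
2578 - 639 = 1939

MCMXXXIX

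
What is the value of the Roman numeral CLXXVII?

CLXXVII: C=100, L=50, X=10, X=10, V=5, I=1, I=1
100 + 50 + 10 + 10 + 5 + 1 + 1 = 177

177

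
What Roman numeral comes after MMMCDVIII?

MMMCDVIII = 3408, so the next integer is 3408 + 1 = 3409

MMMCDIX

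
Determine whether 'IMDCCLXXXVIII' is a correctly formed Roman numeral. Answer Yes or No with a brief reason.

'IMDCCLXXXVIII': Invalid subtractive combination: IM

No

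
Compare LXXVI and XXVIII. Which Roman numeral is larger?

LXXVI = 76
XXVIII = 28
76 is larger

LXXVI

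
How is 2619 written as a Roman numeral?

Convert 2619 to Roman numerals:
  2619 contains 2×1000 (MM)
  619 contains 1×500 (D)
  119 contains 1×100 (C)
  19 contains 1×10 (X)
  9 contains 1×9 (IX)

MMDCXIX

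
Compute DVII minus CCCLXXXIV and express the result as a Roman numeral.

DVII = 507
CCCLXXXIV = 384
507 - 384 = 123

CXXIII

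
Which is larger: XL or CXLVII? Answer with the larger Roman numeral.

XL = 40
CXLVII = 147
147 is larger

CXLVII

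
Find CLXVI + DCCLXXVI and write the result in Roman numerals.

CLXVI = 166
DCCLXXVI = 776
166 + 776 = 942

CMXLII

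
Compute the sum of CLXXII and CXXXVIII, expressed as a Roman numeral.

CLXXII = 172
CXXXVIII = 138
172 + 138 = 310

CCCX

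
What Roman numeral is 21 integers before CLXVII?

CLXVII = 167
167 - 21 = 146

CXLVI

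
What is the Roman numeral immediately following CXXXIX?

CXXXIX = 139, so the next integer is 139 + 1 = 140

CXL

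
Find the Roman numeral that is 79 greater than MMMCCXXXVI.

MMMCCXXXVI = 3236
3236 + 79 = 3315

MMMCCCXV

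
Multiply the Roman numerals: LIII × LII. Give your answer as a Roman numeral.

LIII = 53
LII = 52
53 × 52 = 2756

MMDCCLVI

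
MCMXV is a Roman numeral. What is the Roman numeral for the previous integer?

MCMXV = 1915; previous is 1914

MCMXIV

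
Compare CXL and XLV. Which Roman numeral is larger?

CXL = 140
XLV = 45
140 is larger

CXL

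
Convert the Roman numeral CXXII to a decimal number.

CXXII: C=100, X=10, X=10, I=1, I=1
100 + 10 + 10 + 1 + 1 = 122

122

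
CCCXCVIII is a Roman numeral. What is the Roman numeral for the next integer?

CCCXCVIII = 398, so the next integer is 398 + 1 = 399

CCCXCIX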